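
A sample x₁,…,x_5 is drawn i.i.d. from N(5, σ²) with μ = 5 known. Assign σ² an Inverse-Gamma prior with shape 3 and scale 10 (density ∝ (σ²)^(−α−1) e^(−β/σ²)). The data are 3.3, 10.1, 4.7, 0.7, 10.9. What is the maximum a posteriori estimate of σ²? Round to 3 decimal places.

σ̂²_MAP = 7.868

Sum of squared deviations about the known mean: SS = (3.3−5)² + (10.1−5)² + (4.7−5)² + (0.7−5)² + (10.9−5)² = 82.29.
The Normal likelihood contributes (σ²)^(−n/2) exp(−SS/(2σ²)), so the posterior is Inverse-Gamma(α + n/2, β + SS/2) = Inverse-Gamma(5.5, 51.145).
The mode of Inverse-Gamma(a, b) is b/(a+1) = 51.145/6.5 ≈ 7.868.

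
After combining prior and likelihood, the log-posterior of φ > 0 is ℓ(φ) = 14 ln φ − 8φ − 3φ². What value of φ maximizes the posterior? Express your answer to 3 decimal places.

φ̂_MAP = 1.000

ℓ'(φ) = 14/φ − 8 − 6φ. Setting this to zero and multiplying by φ: 6φ² + 8φ − 14 = 0.
φ = (−8 + √(8² + 4·6·14)) / (2·6) = (−8 + √400) / 12 = (−8 + 20)/12 = 1.
ℓ''(φ) = −14/φ² − 6 < 0, confirming a maximum.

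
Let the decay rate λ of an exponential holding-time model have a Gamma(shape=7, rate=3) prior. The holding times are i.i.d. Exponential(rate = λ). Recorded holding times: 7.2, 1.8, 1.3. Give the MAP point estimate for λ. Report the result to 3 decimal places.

λ̂_MAP = 0.677

The Exponential(rate=λ) likelihood is ∝ λ^n e^(−λΣtᵢ). Here n = 3 and Σtᵢ = 7.2 + 1.8 + 1.3 = 10.3.
Posterior ∝ λ^6e^(−3λ) · λ^3e^(−10.3λ) = λ^9e^(−13.3λ), i.e. Gamma(10, 13.3).
Mode = (a−1)/b = 9/13.3 ≈ 0.677.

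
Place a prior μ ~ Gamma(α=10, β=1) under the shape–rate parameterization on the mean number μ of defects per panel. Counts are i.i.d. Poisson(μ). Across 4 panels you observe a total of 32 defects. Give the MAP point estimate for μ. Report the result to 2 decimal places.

μ̂_MAP = 8.20

Σxᵢ = 32, n = 4.
Posterior ∝ μ^9e^(−1μ) · μ^32e^(−4μ) = μ^41e^(−5μ), i.e. Gamma(shape=42, rate=5).
The mode of a Gamma(a, b) with a ≥ 1 (shape–rate) is (a−1)/b = 41/5 ≈ 8.20.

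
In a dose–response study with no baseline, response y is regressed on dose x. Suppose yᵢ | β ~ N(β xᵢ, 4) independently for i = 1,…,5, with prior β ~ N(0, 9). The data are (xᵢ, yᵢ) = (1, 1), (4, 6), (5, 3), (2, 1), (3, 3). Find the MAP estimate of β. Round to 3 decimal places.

log p(β | y) = −Σ(yᵢ − βxᵢ)²/(2·4) − β²/(2·9) + const.
Setting the derivative to zero: Σxᵢ(yᵢ − βxᵢ)/4 − β/9 = 0, so β = Σxᵢyᵢ / (Σxᵢ² + σ²/τ²).
Σxᵢyᵢ = 1·1 + 4·6 + 5·3 + 2·1 + 3·3 = 51; Σxᵢ² = 55; σ²/τ² = 4/9.
β̂_MAP = 51 / (55 + 4/9) = 51/(499/9) = 459/499 ≈ 0.920.

β̂_MAP = 0.920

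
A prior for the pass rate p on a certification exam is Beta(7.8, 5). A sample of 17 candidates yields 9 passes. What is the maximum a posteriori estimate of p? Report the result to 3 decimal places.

p̂_MAP = 0.568

Prior: Beta(7.8, 5).
Data: 9 successes in 17 trials. The binomial likelihood contributes p^9(1−p)^8, so the posterior is Beta(7.8+9, 5+8) = Beta(16.8, 13).
For Beta(a, b) with a, b > 1 the mode is (a−1)/(a+b−2) = 15.8/27.8 ≈ 0.568.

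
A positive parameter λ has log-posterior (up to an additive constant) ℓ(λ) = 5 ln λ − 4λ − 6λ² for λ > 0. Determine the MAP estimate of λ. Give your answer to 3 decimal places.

λ̂_MAP = 0.500

ℓ'(λ) = 5/λ − 4 − 12λ. Setting this to zero and multiplying by λ: 12λ² + 4λ − 5 = 0.
λ = (−4 + √(4² + 4·12·5)) / (2·12) = (−4 + √256) / 24 = (−4 + 16)/24 = 1/2.
ℓ''(λ) = −5/λ² − 12 < 0, confirming a maximum.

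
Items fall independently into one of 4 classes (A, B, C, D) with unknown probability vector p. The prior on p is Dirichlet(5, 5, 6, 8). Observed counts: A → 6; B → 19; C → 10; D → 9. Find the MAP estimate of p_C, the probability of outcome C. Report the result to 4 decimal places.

MAP estimate of p_C = 0.2344

The posterior is Dirichlet(αᵢ + nᵢ) = Dirichlet(11, 24, 16, 17).
For a Dirichlet(a₁,…,a_K) with all aᵢ > 1, the mode has j-th component (aⱼ − 1)/(Σaᵢ − K).
Here Σaᵢ = 68 and K = 4, so p_C = (16 − 1)/(68 − 4) = 15/64 ≈ 0.2344.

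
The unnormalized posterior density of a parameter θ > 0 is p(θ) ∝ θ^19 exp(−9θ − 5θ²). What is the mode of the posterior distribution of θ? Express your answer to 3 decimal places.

ℓ'(θ) = 19/θ − 9 − 10θ. Setting this to zero and multiplying by θ: 10θ² + 9θ − 19 = 0.
θ = (−9 + √(9² + 4·10·19)) / (2·10) = (−9 + √841) / 20 = (−9 + 29)/20 = 1.
ℓ''(θ) = −19/θ² − 10 < 0, confirming a maximum.

θ̂_MAP = 1.000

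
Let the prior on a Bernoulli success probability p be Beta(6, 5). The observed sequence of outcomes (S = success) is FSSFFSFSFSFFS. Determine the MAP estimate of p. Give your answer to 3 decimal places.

p̂_MAP = 0.500

Prior: Beta(6, 5).
Data: 6 successes in 13 trials (from the sequence). The binomial likelihood contributes p^6(1−p)^7, so the posterior is Beta(6+6, 5+7) = Beta(12, 12).
For Beta(a, b) with a, b > 1 the mode is (a−1)/(a+b−2) = 11/22 ≈ 0.500.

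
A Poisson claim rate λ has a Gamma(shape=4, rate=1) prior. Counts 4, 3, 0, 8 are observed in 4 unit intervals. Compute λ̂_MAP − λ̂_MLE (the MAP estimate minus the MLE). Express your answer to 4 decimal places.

Σxᵢ = 15. Posterior is Gamma(19, 5); MAP = (19−1)/5 = 18/5 ≈ 3.60000.
MLE = x̄ = 15/4 ≈ 3.75000.
Difference = 18/5 − 15/4 = -3/20 ≈ -0.1500.

MAP − MLE = -0.1500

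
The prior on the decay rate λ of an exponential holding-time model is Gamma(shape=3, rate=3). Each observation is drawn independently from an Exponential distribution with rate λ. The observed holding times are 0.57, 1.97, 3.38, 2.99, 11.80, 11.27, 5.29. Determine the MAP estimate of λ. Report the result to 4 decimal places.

The Exponential(rate=λ) likelihood is ∝ λ^n e^(−λΣtᵢ). Here n = 7 and Σtᵢ = 0.57 + 1.97 + 3.38 + 2.99 + 11.80 + 11.27 + 5.29 = 37.27.
Posterior ∝ λ^2e^(−3λ) · λ^7e^(−37.27λ) = λ^9e^(−40.27λ), i.e. Gamma(10, 40.27).
Mode = (a−1)/b = 9/40.27 ≈ 0.2235.

λ̂_MAP = 0.2235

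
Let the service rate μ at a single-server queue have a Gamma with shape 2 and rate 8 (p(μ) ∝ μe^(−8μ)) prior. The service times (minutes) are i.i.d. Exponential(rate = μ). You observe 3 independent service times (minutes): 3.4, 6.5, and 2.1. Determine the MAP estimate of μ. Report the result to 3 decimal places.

The Exponential(rate=μ) likelihood is ∝ μ^n e^(−μΣtᵢ). Here n = 3 and Σtᵢ = 3.4 + 6.5 + 2.1 = 12.
Posterior ∝ μe^(−8μ) · μ^3e^(−12μ) = μ^4e^(−20μ), i.e. Gamma(5, 20).
Mode = (a−1)/b = 4/20 ≈ 0.200.

μ̂_MAP = 0.200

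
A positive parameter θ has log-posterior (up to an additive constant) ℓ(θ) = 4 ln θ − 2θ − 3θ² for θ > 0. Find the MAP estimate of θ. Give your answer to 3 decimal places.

θ̂_MAP = 0.667

ℓ'(θ) = 4/θ − 2 − 6θ. Setting this to zero and multiplying by θ: 6θ² + 2θ − 4 = 0.
θ = (−2 + √(2² + 4·6·4)) / (2·6) = (−2 + √100) / 12 = (−2 + 10)/12 = 2/3.
ℓ''(θ) = −4/θ² − 6 < 0, confirming a maximum.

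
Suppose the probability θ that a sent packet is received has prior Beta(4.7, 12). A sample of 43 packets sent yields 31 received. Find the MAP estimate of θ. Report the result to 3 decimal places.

θ̂_MAP = 0.601

Prior: Beta(4.7, 12).
Data: 31 successes in 43 trials. The binomial likelihood contributes θ^31(1−θ)^12, so the posterior is Beta(4.7+31, 12+12) = Beta(35.7, 24).
For Beta(a, b) with a, b > 1 the mode is (a−1)/(a+b−2) = 34.7/57.7 ≈ 0.601.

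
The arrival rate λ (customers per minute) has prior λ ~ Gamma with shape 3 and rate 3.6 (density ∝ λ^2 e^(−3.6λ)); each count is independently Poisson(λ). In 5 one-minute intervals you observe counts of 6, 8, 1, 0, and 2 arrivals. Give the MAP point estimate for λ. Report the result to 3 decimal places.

Σxᵢ = 6+8+1+0+2 = 17, with n = 5.
Posterior ∝ λ^2e^(−3.6λ) · λ^17e^(−5λ) = λ^19e^(−8.6λ), i.e. Gamma(shape=20, rate=8.6).
The mode of a Gamma(a, b) with a ≥ 1 (shape–rate) is (a−1)/b = 19/8.6 ≈ 2.209.

λ̂_MAP = 2.209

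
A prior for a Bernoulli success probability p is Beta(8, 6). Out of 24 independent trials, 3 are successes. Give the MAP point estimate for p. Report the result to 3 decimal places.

Prior: Beta(8, 6).
Data: 3 successes in 24 trials. The binomial likelihood contributes p^3(1−p)^21, so the posterior is Beta(8+3, 6+21) = Beta(11, 27).
For Beta(a, b) with a, b > 1 the mode is (a−1)/(a+b−2) = 10/36 ≈ 0.278.

p̂_MAP = 0.278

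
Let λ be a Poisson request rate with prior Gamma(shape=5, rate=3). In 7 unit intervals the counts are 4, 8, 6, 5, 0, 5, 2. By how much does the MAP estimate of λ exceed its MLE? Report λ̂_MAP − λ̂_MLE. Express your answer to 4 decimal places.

MAP − MLE = -0.8857

Σxᵢ = 30. Posterior is Gamma(35, 10); MAP = (35−1)/10 = 34/10 ≈ 3.40000.
MLE = x̄ = 30/7 ≈ 4.28571.
Difference = 34/10 − 30/7 = -31/35 ≈ -0.8857.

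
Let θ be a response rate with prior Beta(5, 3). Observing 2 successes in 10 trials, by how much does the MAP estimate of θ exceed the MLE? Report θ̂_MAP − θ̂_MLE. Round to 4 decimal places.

MAP − MLE = 0.1750

Posterior is Beta(7, 11); MAP = (7−1)/(18−2) = 6/16 ≈ 0.37500.
MLE ignores the prior: θ̂_MLE = k/n = 2/10 ≈ 0.20000.
Difference = 6/16 − 2/10 = 7/40 ≈ 0.1750.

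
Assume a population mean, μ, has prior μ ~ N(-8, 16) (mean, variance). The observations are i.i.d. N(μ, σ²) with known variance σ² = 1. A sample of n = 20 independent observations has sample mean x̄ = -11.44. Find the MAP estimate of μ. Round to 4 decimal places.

n = 20, x̄ = -11.44.
For a Normal prior and Normal likelihood with known variance, the posterior is Normal; its mode equals its mean, the precision-weighted average.
Prior precision 1/σ₀² = 1/16 = 0.0625; data precision n/σ² = 20/1 = 20.
μ̂ = (0.0625·(-8) + 20·(-11.44)) / (0.0625 + 20) = (-229.3)/20.0625 = -18344/1605 ≈ -11.4293.

μ̂_MAP = -11.4293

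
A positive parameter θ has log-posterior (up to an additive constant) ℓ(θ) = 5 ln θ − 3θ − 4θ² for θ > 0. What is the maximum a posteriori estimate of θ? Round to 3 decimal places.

θ̂_MAP = 0.625

ℓ'(θ) = 5/θ − 3 − 8θ. Setting this to zero and multiplying by θ: 8θ² + 3θ − 5 = 0.
θ = (−3 + √(3² + 4·8·5)) / (2·8) = (−3 + √169) / 16 = (−3 + 13)/16 = 5/8.
ℓ''(θ) = −5/θ² − 8 < 0, confirming a maximum.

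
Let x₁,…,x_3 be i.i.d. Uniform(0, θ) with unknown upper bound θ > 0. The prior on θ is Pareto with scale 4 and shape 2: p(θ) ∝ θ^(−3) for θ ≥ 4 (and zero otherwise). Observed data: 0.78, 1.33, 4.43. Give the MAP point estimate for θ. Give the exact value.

The Uniform(0, θ) likelihood is θ^(−n) for θ ≥ max(xᵢ), zero otherwise. Here max(xᵢ) = 4.43.
Posterior ∝ θ^(−3) · θ^(−3) = θ^(−6) on θ ≥ max(4, 4.43) = 4.43.
This density is strictly decreasing in θ, so the posterior mode lies at the lower boundary of the support.

θ̂_MAP = 4.43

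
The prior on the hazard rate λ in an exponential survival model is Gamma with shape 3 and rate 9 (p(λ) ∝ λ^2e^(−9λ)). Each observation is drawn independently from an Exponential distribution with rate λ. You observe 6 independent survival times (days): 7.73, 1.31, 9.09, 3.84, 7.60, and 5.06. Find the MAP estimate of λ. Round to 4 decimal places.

λ̂_MAP = 0.1834

The Exponential(rate=λ) likelihood is ∝ λ^n e^(−λΣtᵢ). Here n = 6 and Σtᵢ = 7.73 + 1.31 + 9.09 + 3.84 + 7.60 + 5.06 = 34.63.
Posterior ∝ λ^2e^(−9λ) · λ^6e^(−34.63λ) = λ^8e^(−43.63λ), i.e. Gamma(9, 43.63).
Mode = (a−1)/b = 8/43.63 ≈ 0.1834.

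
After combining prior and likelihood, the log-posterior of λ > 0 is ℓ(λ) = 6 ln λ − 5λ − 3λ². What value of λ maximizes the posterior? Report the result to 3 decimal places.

ℓ'(λ) = 6/λ − 5 − 6λ. Setting this to zero and multiplying by λ: 6λ² + 5λ − 6 = 0.
λ = (−5 + √(5² + 4·6·6)) / (2·6) = (−5 + √169) / 12 = (−5 + 13)/12 = 2/3.
ℓ''(λ) = −6/λ² − 6 < 0, confirming a maximum.

λ̂_MAP = 0.667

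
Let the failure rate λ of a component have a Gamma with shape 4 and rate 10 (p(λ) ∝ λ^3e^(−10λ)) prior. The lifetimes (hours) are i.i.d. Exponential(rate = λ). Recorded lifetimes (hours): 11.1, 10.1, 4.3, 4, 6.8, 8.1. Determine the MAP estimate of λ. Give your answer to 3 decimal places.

The Exponential(rate=λ) likelihood is ∝ λ^n e^(−λΣtᵢ). Here n = 6 and Σtᵢ = 11.1 + 10.1 + 4.3 + 4 + 6.8 + 8.1 = 44.4.
Posterior ∝ λ^3e^(−10λ) · λ^6e^(−44.4λ) = λ^9e^(−54.4λ), i.e. Gamma(10, 54.4).
Mode = (a−1)/b = 9/54.4 ≈ 0.165.

λ̂_MAP = 0.165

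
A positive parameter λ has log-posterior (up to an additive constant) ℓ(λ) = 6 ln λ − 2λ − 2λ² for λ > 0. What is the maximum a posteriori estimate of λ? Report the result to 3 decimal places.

λ̂_MAP = 1.000

ℓ'(λ) = 6/λ − 2 − 4λ. Setting this to zero and multiplying by λ: 4λ² + 2λ − 6 = 0.
λ = (−2 + √(2² + 4·4·6)) / (2·4) = (−2 + √100) / 8 = (−2 + 10)/8 = 1.
ℓ''(λ) = −6/λ² − 4 < 0, confirming a maximum.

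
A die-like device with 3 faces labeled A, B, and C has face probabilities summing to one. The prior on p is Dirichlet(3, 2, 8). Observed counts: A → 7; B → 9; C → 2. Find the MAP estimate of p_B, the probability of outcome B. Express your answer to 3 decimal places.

MAP estimate of p_B = 0.357

The posterior is Dirichlet(αᵢ + nᵢ) = Dirichlet(10, 11, 10).
For a Dirichlet(a₁,…,a_K) with all aᵢ > 1, the mode has j-th component (aⱼ − 1)/(Σaᵢ − K).
Here Σaᵢ = 31 and K = 3, so p_B = (11 − 1)/(31 − 3) = 10/28 ≈ 0.357.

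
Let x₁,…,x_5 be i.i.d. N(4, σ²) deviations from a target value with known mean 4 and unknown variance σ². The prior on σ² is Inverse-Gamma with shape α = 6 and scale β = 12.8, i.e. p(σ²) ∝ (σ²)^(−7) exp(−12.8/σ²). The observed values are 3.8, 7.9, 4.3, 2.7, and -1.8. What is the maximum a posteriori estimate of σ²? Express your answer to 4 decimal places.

Sum of squared deviations about the known mean: SS = (3.8−4)² + (7.9−4)² + (4.3−4)² + (2.7−4)² + (-1.8−4)² = 50.67.
The Normal likelihood contributes (σ²)^(−n/2) exp(−SS/(2σ²)), so the posterior is Inverse-Gamma(α + n/2, β + SS/2) = Inverse-Gamma(8.5, 38.135).
The mode of Inverse-Gamma(a, b) is b/(a+1) = 38.135/9.5 ≈ 4.0142.

σ̂²_MAP = 4.0142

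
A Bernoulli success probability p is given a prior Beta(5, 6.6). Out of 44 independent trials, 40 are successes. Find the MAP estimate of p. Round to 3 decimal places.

p̂_MAP = 0.821

Prior: Beta(5, 6.6).
Data: 40 successes in 44 trials. The binomial likelihood contributes p^40(1−p)^4, so the posterior is Beta(5+40, 6.6+4) = Beta(45, 10.6).
For Beta(a, b) with a, b > 1 the mode is (a−1)/(a+b−2) = 44/53.6 ≈ 0.821.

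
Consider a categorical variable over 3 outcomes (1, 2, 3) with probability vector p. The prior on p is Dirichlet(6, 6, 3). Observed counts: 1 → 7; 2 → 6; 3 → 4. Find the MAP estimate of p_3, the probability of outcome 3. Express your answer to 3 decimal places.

MAP estimate: 0.207

The posterior is Dirichlet(αᵢ + nᵢ) = Dirichlet(13, 12, 7).
For a Dirichlet(a₁,…,a_K) with all aᵢ > 1, the mode has j-th component (aⱼ − 1)/(Σaᵢ − K).
Here Σaᵢ = 32 and K = 3, so p_3 = (7 − 1)/(32 − 3) = 6/29 ≈ 0.207.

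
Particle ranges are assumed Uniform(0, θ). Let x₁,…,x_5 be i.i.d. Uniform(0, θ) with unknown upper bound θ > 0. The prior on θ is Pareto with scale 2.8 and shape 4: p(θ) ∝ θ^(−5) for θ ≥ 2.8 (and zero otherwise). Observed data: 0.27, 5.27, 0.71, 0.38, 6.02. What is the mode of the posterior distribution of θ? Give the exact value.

The Uniform(0, θ) likelihood is θ^(−n) for θ ≥ max(xᵢ), zero otherwise. Here max(xᵢ) = 6.02.
Posterior ∝ θ^(−5) · θ^(−5) = θ^(−10) on θ ≥ max(2.8, 6.02) = 6.02.
This density is strictly decreasing in θ, so the posterior mode lies at the lower boundary of the support.

θ̂_MAP = 6.02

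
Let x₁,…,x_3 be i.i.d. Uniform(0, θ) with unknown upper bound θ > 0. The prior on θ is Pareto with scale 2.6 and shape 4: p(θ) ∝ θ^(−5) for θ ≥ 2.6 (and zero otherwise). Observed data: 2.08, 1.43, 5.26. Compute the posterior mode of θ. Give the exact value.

θ̂_MAP = 5.26

The Uniform(0, θ) likelihood is θ^(−n) for θ ≥ max(xᵢ), zero otherwise. Here max(xᵢ) = 5.26.
Posterior ∝ θ^(−5) · θ^(−3) = θ^(−8) on θ ≥ max(2.6, 5.26) = 5.26.
This density is strictly decreasing in θ, so the posterior mode lies at the lower boundary of the support.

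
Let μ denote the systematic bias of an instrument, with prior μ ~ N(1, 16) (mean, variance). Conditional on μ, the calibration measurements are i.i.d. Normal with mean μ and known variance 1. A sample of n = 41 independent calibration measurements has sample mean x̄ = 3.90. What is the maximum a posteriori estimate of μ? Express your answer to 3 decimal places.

n = 41, x̄ = 3.90.
For a Normal prior and Normal likelihood with known variance, the posterior is Normal; its mode equals its mean, the precision-weighted average.
Prior precision 1/σ₀² = 1/16 = 0.0625; data precision n/σ² = 41/1 = 41.
μ̂ = (0.0625·1 + 41·3.9) / (0.0625 + 41) = 159.9625/41.0625 = 12797/3285 ≈ 3.896.

μ̂_MAP = 3.896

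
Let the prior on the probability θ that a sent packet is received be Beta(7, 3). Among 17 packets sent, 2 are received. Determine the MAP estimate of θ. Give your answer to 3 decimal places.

θ̂_MAP = 0.320

Prior: Beta(7, 3).
Data: 2 successes in 17 trials. The binomial likelihood contributes θ^2(1−θ)^15, so the posterior is Beta(7+2, 3+15) = Beta(9, 18).
For Beta(a, b) with a, b > 1 the mode is (a−1)/(a+b−2) = 8/25 ≈ 0.320.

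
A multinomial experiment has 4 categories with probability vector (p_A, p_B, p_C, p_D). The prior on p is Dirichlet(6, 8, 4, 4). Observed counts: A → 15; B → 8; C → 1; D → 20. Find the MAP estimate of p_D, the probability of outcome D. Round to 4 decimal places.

The posterior is Dirichlet(αᵢ + nᵢ) = Dirichlet(21, 16, 5, 24).
For a Dirichlet(a₁,…,a_K) with all aᵢ > 1, the mode has j-th component (aⱼ − 1)/(Σaᵢ − K).
Here Σaᵢ = 66 and K = 4, so p_D = (24 − 1)/(66 − 4) = 23/62 ≈ 0.3710.

MAP estimate of p_D = 0.3710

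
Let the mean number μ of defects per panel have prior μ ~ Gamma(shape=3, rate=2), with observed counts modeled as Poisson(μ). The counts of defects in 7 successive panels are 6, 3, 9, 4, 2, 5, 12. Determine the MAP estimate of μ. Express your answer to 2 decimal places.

Σxᵢ = 6+3+9+4+2+5+12 = 41, with n = 7.
Posterior ∝ μ^2e^(−2μ) · μ^41e^(−7μ) = μ^43e^(−9μ), i.e. Gamma(shape=44, rate=9).
The mode of a Gamma(a, b) with a ≥ 1 (shape–rate) is (a−1)/b = 43/9 ≈ 4.78.

μ̂_MAP = 4.78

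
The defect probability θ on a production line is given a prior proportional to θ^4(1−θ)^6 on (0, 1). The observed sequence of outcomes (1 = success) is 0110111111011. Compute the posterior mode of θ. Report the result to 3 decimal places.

The prior density ∝ θ^4(1−θ)^6 is the kernel of Beta(5, 7).
Data: 10 successes in 13 trials (from the sequence). The binomial likelihood contributes θ^10(1−θ)^3, so the posterior is Beta(5+10, 7+3) = Beta(15, 10).
For Beta(a, b) with a, b > 1 the mode is (a−1)/(a+b−2) = 14/23 ≈ 0.609.

θ̂_MAP = 0.609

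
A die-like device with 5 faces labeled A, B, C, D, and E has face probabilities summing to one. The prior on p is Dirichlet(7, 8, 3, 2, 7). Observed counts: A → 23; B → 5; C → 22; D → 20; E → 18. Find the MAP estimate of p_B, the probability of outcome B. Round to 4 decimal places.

MAP estimate of p_B = 0.1091

The posterior is Dirichlet(αᵢ + nᵢ) = Dirichlet(30, 13, 25, 22, 25).
For a Dirichlet(a₁,…,a_K) with all aᵢ > 1, the mode has j-th component (aⱼ − 1)/(Σaᵢ − K).
Here Σaᵢ = 115 and K = 5, so p_B = (13 − 1)/(115 − 5) = 12/110 ≈ 0.1091.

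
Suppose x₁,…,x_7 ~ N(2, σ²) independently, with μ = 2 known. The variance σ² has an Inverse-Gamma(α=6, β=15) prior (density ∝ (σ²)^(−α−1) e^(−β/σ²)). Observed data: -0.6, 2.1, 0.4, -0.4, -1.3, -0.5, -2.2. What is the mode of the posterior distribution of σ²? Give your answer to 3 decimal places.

σ̂²_MAP = 3.803

Sum of squared deviations about the known mean: SS = (-0.6−2)² + (2.1−2)² + (0.4−2)² + (-0.4−2)² + (-1.3−2)² + (-0.5−2)² + (-2.2−2)² = 49.87.
The Normal likelihood contributes (σ²)^(−n/2) exp(−SS/(2σ²)), so the posterior is Inverse-Gamma(α + n/2, β + SS/2) = Inverse-Gamma(9.5, 39.935).
The mode of Inverse-Gamma(a, b) is b/(a+1) = 39.935/10.5 ≈ 3.803.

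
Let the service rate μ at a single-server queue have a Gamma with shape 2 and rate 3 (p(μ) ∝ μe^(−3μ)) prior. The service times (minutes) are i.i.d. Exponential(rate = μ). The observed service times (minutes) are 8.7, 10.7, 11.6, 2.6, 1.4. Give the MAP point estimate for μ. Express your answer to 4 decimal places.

μ̂_MAP = 0.1579

The Exponential(rate=μ) likelihood is ∝ μ^n e^(−μΣtᵢ). Here n = 5 and Σtᵢ = 8.7 + 10.7 + 11.6 + 2.6 + 1.4 = 35.
Posterior ∝ μe^(−3μ) · μ^5e^(−35μ) = μ^6e^(−38μ), i.e. Gamma(7, 38).
Mode = (a−1)/b = 6/38 ≈ 0.1579.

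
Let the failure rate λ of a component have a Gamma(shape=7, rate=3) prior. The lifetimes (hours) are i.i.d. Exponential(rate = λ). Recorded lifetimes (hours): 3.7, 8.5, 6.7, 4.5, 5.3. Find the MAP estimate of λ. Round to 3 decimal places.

λ̂_MAP = 0.347

The Exponential(rate=λ) likelihood is ∝ λ^n e^(−λΣtᵢ). Here n = 5 and Σtᵢ = 3.7 + 8.5 + 6.7 + 4.5 + 5.3 = 28.7.
Posterior ∝ λ^6e^(−3λ) · λ^5e^(−28.7λ) = λ^11e^(−31.7λ), i.e. Gamma(12, 31.7).
Mode = (a−1)/b = 11/31.7 ≈ 0.347.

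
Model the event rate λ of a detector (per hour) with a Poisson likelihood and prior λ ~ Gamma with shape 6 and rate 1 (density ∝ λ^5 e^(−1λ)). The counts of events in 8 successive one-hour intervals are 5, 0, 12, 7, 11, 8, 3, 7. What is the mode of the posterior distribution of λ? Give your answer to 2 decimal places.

λ̂_MAP = 6.44

Σxᵢ = 5+0+12+7+11+8+3+7 = 53, with n = 8.
Posterior ∝ λ^5e^(−1λ) · λ^53e^(−8λ) = λ^58e^(−9λ), i.e. Gamma(shape=59, rate=9).
The mode of a Gamma(a, b) with a ≥ 1 (shape–rate) is (a−1)/b = 58/9 ≈ 6.44.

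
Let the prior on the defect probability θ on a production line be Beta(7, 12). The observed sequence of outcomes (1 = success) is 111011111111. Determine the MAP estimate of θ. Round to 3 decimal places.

Prior: Beta(7, 12).
Data: 11 successes in 12 trials (from the sequence). The binomial likelihood contributes θ^11(1−θ)^1, so the posterior is Beta(7+11, 12+1) = Beta(18, 13).
For Beta(a, b) with a, b > 1 the mode is (a−1)/(a+b−2) = 17/29 ≈ 0.586.

θ̂_MAP = 0.586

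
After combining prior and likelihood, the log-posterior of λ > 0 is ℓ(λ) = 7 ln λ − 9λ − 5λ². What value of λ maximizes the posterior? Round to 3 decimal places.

λ̂_MAP = 0.500

ℓ'(λ) = 7/λ − 9 − 10λ. Setting this to zero and multiplying by λ: 10λ² + 9λ − 7 = 0.
λ = (−9 + √(9² + 4·10·7)) / (2·10) = (−9 + √361) / 20 = (−9 + 19)/20 = 1/2.
ℓ''(λ) = −7/λ² − 10 < 0, confirming a maximum.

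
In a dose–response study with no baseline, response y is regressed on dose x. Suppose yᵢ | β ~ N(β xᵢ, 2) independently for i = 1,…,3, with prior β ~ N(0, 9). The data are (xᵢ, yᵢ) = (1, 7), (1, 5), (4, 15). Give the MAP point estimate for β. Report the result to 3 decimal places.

log p(β | y) = −Σ(yᵢ − βxᵢ)²/(2·2) − β²/(2·9) + const.
Setting the derivative to zero: Σxᵢ(yᵢ − βxᵢ)/2 − β/9 = 0, so β = Σxᵢyᵢ / (Σxᵢ² + σ²/τ²).
Σxᵢyᵢ = 1·7 + 1·5 + 4·15 = 72; Σxᵢ² = 18; σ²/τ² = 2/9.
β̂_MAP = 72 / (18 + 2/9) = 72/(164/9) = 162/41 ≈ 3.951.

β̂_MAP = 3.951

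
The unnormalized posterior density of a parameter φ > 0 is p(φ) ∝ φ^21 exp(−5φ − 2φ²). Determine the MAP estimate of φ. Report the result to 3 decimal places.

φ̂_MAP = 1.750

ℓ'(φ) = 21/φ − 5 − 4φ. Setting this to zero and multiplying by φ: 4φ² + 5φ − 21 = 0.
φ = (−5 + √(5² + 4·4·21)) / (2·4) = (−5 + √361) / 8 = (−5 + 19)/8 = 7/4.
ℓ''(φ) = −21/φ² − 4 < 0, confirming a maximum.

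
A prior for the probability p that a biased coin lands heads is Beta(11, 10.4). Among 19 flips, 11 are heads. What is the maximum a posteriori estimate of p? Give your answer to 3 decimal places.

p̂_MAP = 0.547

Prior: Beta(11, 10.4).
Data: 11 successes in 19 trials. The binomial likelihood contributes p^11(1−p)^8, so the posterior is Beta(11+11, 10.4+8) = Beta(22, 18.4).
For Beta(a, b) with a, b > 1 the mode is (a−1)/(a+b−2) = 21/38.4 ≈ 0.547.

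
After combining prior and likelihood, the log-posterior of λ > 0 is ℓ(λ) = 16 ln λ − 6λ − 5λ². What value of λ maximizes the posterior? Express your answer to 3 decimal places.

λ̂_MAP = 1.000

ℓ'(λ) = 16/λ − 6 − 10λ. Setting this to zero and multiplying by λ: 10λ² + 6λ − 16 = 0.
λ = (−6 + √(6² + 4·10·16)) / (2·10) = (−6 + √676) / 20 = (−6 + 26)/20 = 1.
ℓ''(λ) = −16/λ² − 10 < 0, confirming a maximum.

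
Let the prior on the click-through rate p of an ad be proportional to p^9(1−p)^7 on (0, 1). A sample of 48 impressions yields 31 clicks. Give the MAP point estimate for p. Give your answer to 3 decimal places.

The prior density ∝ p^9(1−p)^7 is the kernel of Beta(10, 8).
Data: 31 successes in 48 trials. The binomial likelihood contributes p^31(1−p)^17, so the posterior is Beta(10+31, 8+17) = Beta(41, 25).
For Beta(a, b) with a, b > 1 the mode is (a−1)/(a+b−2) = 40/64 ≈ 0.625.

p̂_MAP = 0.625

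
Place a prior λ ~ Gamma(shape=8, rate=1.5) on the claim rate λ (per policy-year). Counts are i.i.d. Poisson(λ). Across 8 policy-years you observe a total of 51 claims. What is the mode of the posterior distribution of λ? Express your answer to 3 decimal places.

Σxᵢ = 51, n = 8.
Posterior ∝ λ^7e^(−1.5λ) · λ^51e^(−8λ) = λ^58e^(−9.5λ), i.e. Gamma(shape=59, rate=9.5).
The mode of a Gamma(a, b) with a ≥ 1 (shape–rate) is (a−1)/b = 58/9.5 ≈ 6.105.

λ̂_MAP = 6.105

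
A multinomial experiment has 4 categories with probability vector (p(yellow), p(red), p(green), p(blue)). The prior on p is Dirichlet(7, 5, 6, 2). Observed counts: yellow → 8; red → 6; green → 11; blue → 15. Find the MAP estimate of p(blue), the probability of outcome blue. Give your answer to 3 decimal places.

The posterior is Dirichlet(αᵢ + nᵢ) = Dirichlet(15, 11, 17, 17).
For a Dirichlet(a₁,…,a_K) with all aᵢ > 1, the mode has j-th component (aⱼ − 1)/(Σaᵢ − K).
Here Σaᵢ = 60 and K = 4, so p(blue) = (17 − 1)/(60 − 4) = 16/56 ≈ 0.286.

MAP estimate of p(blue) = 0.286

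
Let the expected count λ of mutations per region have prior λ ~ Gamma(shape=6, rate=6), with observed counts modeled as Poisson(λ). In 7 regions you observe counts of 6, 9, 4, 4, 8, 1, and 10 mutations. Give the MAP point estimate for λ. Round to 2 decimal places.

Σxᵢ = 6+9+4+4+8+1+10 = 42, with n = 7.
Posterior ∝ λ^5e^(−6λ) · λ^42e^(−7λ) = λ^47e^(−13λ), i.e. Gamma(shape=48, rate=13).
The mode of a Gamma(a, b) with a ≥ 1 (shape–rate) is (a−1)/b = 47/13 ≈ 3.62.

λ̂_MAP = 3.62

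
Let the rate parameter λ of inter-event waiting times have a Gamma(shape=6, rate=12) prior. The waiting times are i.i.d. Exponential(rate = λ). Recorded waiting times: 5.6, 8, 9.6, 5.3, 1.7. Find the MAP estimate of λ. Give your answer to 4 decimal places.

λ̂_MAP = 0.2370

The Exponential(rate=λ) likelihood is ∝ λ^n e^(−λΣtᵢ). Here n = 5 and Σtᵢ = 5.6 + 8 + 9.6 + 5.3 + 1.7 = 30.2.
Posterior ∝ λ^5e^(−12λ) · λ^5e^(−30.2λ) = λ^10e^(−42.2λ), i.e. Gamma(11, 42.2).
Mode = (a−1)/b = 10/42.2 ≈ 0.2370.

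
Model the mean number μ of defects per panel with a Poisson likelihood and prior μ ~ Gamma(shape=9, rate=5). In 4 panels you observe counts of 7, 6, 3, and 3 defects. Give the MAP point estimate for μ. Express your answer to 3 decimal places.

μ̂_MAP = 3.000

Σxᵢ = 7+6+3+3 = 19, with n = 4.
Posterior ∝ μ^8e^(−5μ) · μ^19e^(−4μ) = μ^27e^(−9μ), i.e. Gamma(shape=28, rate=9).
The mode of a Gamma(a, b) with a ≥ 1 (shape–rate) is (a−1)/b = 27/9 ≈ 3.000.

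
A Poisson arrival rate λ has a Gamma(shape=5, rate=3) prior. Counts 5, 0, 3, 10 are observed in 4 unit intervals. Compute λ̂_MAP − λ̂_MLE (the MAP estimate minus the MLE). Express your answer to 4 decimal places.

MAP − MLE = -1.3571

Σxᵢ = 18. Posterior is Gamma(23, 7); MAP = (23−1)/7 = 22/7 ≈ 3.14286.
MLE = x̄ = 18/4 ≈ 4.50000.
Difference = 22/7 − 18/4 = -19/14 ≈ -1.3571.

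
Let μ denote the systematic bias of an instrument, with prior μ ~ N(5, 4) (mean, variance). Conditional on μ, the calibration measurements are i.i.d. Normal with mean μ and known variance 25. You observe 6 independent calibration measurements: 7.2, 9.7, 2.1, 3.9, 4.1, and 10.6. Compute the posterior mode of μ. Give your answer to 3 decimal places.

μ̂_MAP = 5.620

n = 6; x̄ = (7.2 + 9.7 + 2.1 + 3.9 + 4.1 + 10.6)/6 = 37.6/6 = 94/15 ≈ 6.2667.
For a Normal prior and Normal likelihood with known variance, the posterior is Normal; its mode equals its mean, the precision-weighted average.
Prior precision 1/σ₀² = 1/4 = 0.25; data precision n/σ² = 6/25 = 0.24.
μ̂ = (0.25·5 + 0.24·(94/15)) / (0.25 + 0.24) = 2.754/0.49 = 1377/245 ≈ 5.620.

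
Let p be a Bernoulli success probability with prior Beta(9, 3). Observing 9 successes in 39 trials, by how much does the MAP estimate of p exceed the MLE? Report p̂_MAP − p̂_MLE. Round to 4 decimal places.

Posterior is Beta(18, 33); MAP = (18−1)/(51−2) = 17/49 ≈ 0.34694.
MLE ignores the prior: p̂_MLE = k/n = 9/39 ≈ 0.23077.
Difference = 17/49 − 9/39 = 74/637 ≈ 0.1162.

MAP − MLE = 0.1162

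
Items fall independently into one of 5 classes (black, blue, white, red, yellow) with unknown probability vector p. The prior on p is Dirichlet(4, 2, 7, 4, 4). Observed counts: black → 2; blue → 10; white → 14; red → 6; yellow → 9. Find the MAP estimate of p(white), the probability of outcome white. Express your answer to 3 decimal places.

MAP estimate of p(white) = 0.351

The posterior is Dirichlet(αᵢ + nᵢ) = Dirichlet(6, 12, 21, 10, 13).
For a Dirichlet(a₁,…,a_K) with all aᵢ > 1, the mode has j-th component (aⱼ − 1)/(Σaᵢ − K).
Here Σaᵢ = 62 and K = 5, so p(white) = (21 − 1)/(62 − 5) = 20/57 ≈ 0.351.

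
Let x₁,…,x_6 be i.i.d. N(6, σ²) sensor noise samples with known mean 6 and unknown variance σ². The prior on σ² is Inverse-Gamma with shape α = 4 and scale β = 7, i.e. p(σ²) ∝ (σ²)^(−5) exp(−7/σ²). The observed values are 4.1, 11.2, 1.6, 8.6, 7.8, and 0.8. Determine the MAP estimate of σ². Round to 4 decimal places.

Sum of squared deviations about the known mean: SS = (4.1−6)² + (11.2−6)² + (1.6−6)² + (8.6−6)² + (7.8−6)² + (0.8−6)² = 87.05.
The Normal likelihood contributes (σ²)^(−n/2) exp(−SS/(2σ²)), so the posterior is Inverse-Gamma(α + n/2, β + SS/2) = Inverse-Gamma(7, 50.525).
The mode of Inverse-Gamma(a, b) is b/(a+1) = 50.525/8 ≈ 6.3156.

σ̂²_MAP = 6.3156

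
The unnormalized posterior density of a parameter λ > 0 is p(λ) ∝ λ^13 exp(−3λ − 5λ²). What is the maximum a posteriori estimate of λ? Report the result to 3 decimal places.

ℓ'(λ) = 13/λ − 3 − 10λ. Setting this to zero and multiplying by λ: 10λ² + 3λ − 13 = 0.
λ = (−3 + √(3² + 4·10·13)) / (2·10) = (−3 + √529) / 20 = (−3 + 23)/20 = 1.
ℓ''(λ) = −13/λ² − 10 < 0, confirming a maximum.

λ̂_MAP = 1.000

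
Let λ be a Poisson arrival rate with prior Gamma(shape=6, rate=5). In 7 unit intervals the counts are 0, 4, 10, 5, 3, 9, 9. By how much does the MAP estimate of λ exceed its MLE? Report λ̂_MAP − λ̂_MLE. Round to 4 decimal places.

MAP − MLE = -1.9643

Σxᵢ = 40. Posterior is Gamma(46, 12); MAP = (46−1)/12 = 45/12 ≈ 3.75000.
MLE = x̄ = 40/7 ≈ 5.71429.
Difference = 45/12 − 40/7 = -55/28 ≈ -1.9643.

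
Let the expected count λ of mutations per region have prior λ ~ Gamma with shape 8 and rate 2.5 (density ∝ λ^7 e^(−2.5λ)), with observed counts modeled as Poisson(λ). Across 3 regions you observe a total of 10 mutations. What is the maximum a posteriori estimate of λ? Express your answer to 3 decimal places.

Σxᵢ = 10, n = 3.
Posterior ∝ λ^7e^(−2.5λ) · λ^10e^(−3λ) = λ^17e^(−5.5λ), i.e. Gamma(shape=18, rate=5.5).
The mode of a Gamma(a, b) with a ≥ 1 (shape–rate) is (a−1)/b = 17/5.5 ≈ 3.091.

λ̂_MAP = 3.091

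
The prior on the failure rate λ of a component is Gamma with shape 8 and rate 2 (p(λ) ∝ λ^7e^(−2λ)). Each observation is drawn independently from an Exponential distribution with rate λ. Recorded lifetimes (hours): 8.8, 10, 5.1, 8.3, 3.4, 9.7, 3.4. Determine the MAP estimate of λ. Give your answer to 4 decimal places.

The Exponential(rate=λ) likelihood is ∝ λ^n e^(−λΣtᵢ). Here n = 7 and Σtᵢ = 8.8 + 10 + 5.1 + 8.3 + 3.4 + 9.7 + 3.4 = 48.7.
Posterior ∝ λ^7e^(−2λ) · λ^7e^(−48.7λ) = λ^14e^(−50.7λ), i.e. Gamma(15, 50.7).
Mode = (a−1)/b = 14/50.7 ≈ 0.2761.

λ̂_MAP = 0.2761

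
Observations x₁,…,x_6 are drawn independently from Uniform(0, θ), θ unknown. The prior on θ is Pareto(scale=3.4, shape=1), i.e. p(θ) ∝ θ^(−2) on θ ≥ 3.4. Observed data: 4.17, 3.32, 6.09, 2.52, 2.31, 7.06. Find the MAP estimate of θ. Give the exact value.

θ̂_MAP = 7.06

The Uniform(0, θ) likelihood is θ^(−n) for θ ≥ max(xᵢ), zero otherwise. Here max(xᵢ) = 7.06.
Posterior ∝ θ^(−2) · θ^(−6) = θ^(−8) on θ ≥ max(3.4, 7.06) = 7.06.
This density is strictly decreasing in θ, so the posterior mode lies at the lower boundary of the support.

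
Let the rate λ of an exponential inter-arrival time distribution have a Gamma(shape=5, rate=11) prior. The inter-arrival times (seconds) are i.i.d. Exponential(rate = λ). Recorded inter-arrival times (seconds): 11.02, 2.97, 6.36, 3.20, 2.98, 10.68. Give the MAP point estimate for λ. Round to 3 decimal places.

The Exponential(rate=λ) likelihood is ∝ λ^n e^(−λΣtᵢ). Here n = 6 and Σtᵢ = 11.02 + 2.97 + 6.36 + 3.20 + 2.98 + 10.68 = 37.21.
Posterior ∝ λ^4e^(−11λ) · λ^6e^(−37.21λ) = λ^10e^(−48.21λ), i.e. Gamma(11, 48.21).
Mode = (a−1)/b = 10/48.21 ≈ 0.207.

λ̂_MAP = 0.207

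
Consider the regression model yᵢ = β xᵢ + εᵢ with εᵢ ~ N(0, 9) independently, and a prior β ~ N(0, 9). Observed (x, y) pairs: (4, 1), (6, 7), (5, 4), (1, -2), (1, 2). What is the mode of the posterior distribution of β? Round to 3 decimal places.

log p(β | y) = −Σ(yᵢ − βxᵢ)²/(2·9) − β²/(2·9) + const.
Setting the derivative to zero: Σxᵢ(yᵢ − βxᵢ)/9 − β/9 = 0, so β = Σxᵢyᵢ / (Σxᵢ² + σ²/τ²).
Σxᵢyᵢ = 4·1 + 6·7 + 5·4 + 1·(-2) + 1·2 = 66; Σxᵢ² = 79; σ²/τ² = 1.
β̂_MAP = 66 / (79 + 1) = 66/80 ≈ 0.825.

β̂_MAP = 0.825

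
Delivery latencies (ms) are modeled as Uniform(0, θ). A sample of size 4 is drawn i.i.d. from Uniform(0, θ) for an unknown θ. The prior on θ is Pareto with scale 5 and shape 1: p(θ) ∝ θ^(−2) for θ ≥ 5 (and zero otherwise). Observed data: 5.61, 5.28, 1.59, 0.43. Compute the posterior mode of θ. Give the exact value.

θ̂_MAP = 5.61

The Uniform(0, θ) likelihood is θ^(−n) for θ ≥ max(xᵢ), zero otherwise. Here max(xᵢ) = 5.61.
Posterior ∝ θ^(−2) · θ^(−4) = θ^(−6) on θ ≥ max(5, 5.61) = 5.61.
This density is strictly decreasing in θ, so the posterior mode lies at the lower boundary of the support.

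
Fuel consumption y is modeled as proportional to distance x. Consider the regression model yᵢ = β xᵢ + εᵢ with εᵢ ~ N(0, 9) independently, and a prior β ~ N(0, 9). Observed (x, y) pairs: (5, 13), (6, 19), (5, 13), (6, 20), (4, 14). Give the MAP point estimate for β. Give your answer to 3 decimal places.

log p(β | y) = −Σ(yᵢ − βxᵢ)²/(2·9) − β²/(2·9) + const.
Setting the derivative to zero: Σxᵢ(yᵢ − βxᵢ)/9 − β/9 = 0, so β = Σxᵢyᵢ / (Σxᵢ² + σ²/τ²).
Σxᵢyᵢ = 5·13 + 6·19 + 5·13 + 6·20 + 4·14 = 420; Σxᵢ² = 138; σ²/τ² = 1.
β̂_MAP = 420 / (138 + 1) = 420/139 ≈ 3.022.

β̂_MAP = 3.022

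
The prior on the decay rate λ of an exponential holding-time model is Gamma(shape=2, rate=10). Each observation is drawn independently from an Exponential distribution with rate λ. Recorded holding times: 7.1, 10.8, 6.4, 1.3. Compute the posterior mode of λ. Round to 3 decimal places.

λ̂_MAP = 0.140

The Exponential(rate=λ) likelihood is ∝ λ^n e^(−λΣtᵢ). Here n = 4 and Σtᵢ = 7.1 + 10.8 + 6.4 + 1.3 = 25.6.
Posterior ∝ λe^(−10λ) · λ^4e^(−25.6λ) = λ^5e^(−35.6λ), i.e. Gamma(6, 35.6).
Mode = (a−1)/b = 5/35.6 ≈ 0.140.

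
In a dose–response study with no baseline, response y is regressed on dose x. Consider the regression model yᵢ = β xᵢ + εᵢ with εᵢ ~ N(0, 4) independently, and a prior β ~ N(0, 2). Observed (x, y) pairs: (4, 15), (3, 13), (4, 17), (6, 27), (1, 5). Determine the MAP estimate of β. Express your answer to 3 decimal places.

log p(β | y) = −Σ(yᵢ − βxᵢ)²/(2·4) − β²/(2·2) + const.
Setting the derivative to zero: Σxᵢ(yᵢ − βxᵢ)/4 − β/2 = 0, so β = Σxᵢyᵢ / (Σxᵢ² + σ²/τ²).
Σxᵢyᵢ = 4·15 + 3·13 + 4·17 + 6·27 + 1·5 = 334; Σxᵢ² = 78; σ²/τ² = 2.
β̂_MAP = 334 / (78 + 2) = 334/80 ≈ 4.175.

β̂_MAP = 4.175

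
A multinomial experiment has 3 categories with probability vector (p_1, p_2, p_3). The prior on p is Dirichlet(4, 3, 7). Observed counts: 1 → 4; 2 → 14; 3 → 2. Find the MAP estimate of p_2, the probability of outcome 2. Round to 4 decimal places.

The posterior is Dirichlet(αᵢ + nᵢ) = Dirichlet(8, 17, 9).
For a Dirichlet(a₁,…,a_K) with all aᵢ > 1, the mode has j-th component (aⱼ − 1)/(Σaᵢ − K).
Here Σaᵢ = 34 and K = 3, so p_2 = (17 − 1)/(34 − 3) = 16/31 ≈ 0.5161.

MAP estimate: 0.5161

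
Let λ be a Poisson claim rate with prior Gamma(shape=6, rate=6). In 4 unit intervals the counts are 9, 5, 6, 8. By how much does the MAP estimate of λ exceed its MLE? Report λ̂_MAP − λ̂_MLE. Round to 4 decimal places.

MAP − MLE = -3.7000

Σxᵢ = 28. Posterior is Gamma(34, 10); MAP = (34−1)/10 = 33/10 ≈ 3.30000.
MLE = x̄ = 28/4 ≈ 7.00000.
Difference = 33/10 − 28/4 = -37/10 ≈ -3.7000.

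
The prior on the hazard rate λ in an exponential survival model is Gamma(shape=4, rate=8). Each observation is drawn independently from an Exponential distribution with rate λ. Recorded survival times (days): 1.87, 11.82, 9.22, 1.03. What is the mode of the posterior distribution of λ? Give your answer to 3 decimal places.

λ̂_MAP = 0.219

The Exponential(rate=λ) likelihood is ∝ λ^n e^(−λΣtᵢ). Here n = 4 and Σtᵢ = 1.87 + 11.82 + 9.22 + 1.03 = 23.94.
Posterior ∝ λ^3e^(−8λ) · λ^4e^(−23.94λ) = λ^7e^(−31.94λ), i.e. Gamma(8, 31.94).
Mode = (a−1)/b = 7/31.94 ≈ 0.219.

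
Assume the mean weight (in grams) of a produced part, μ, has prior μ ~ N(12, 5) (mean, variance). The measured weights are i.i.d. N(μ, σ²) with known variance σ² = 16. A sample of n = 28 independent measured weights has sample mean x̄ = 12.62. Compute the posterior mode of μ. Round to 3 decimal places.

n = 28, x̄ = 12.62.
For a Normal prior and Normal likelihood with known variance, the posterior is Normal; its mode equals its mean, the precision-weighted average.
Prior precision 1/σ₀² = 1/5 = 0.2; data precision n/σ² = 28/16 = 1.75.
μ̂ = (0.2·12 + 1.75·12.62) / (0.2 + 1.75) = 24.485/1.95 = 4897/390 ≈ 12.556.

μ̂_MAP = 12.556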